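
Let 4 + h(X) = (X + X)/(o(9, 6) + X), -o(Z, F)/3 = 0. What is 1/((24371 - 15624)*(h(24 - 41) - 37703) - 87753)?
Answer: -1/329893388 ≈ -3.0313e-9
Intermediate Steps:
o(Z, F) = 0 (o(Z, F) = -3*0 = 0)
h(X) = -2 (h(X) = -4 + (X + X)/(0 + X) = -4 + (2*X)/X = -4 + 2 = -2)
1/((24371 - 15624)*(h(24 - 41) - 37703) - 87753) = 1/((24371 - 15624)*(-2 - 37703) - 87753) = 1/(8747*(-37705) - 87753) = 1/(-329805635 - 87753) = 1/(-329893388) = -1/329893388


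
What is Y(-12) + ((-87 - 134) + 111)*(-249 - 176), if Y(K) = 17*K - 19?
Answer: 46527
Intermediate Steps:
Y(K) = -19 + 17*K
Y(-12) + ((-87 - 134) + 111)*(-249 - 176) = (-19 + 17*(-12)) + ((-87 - 134) + 111)*(-249 - 176) = (-19 - 204) + (-221 + 111)*(-425) = -223 - 110*(-425) = -223 + 46750 = 46527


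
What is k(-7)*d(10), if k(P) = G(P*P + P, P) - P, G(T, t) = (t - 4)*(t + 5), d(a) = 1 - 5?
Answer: -116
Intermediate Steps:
d(a) = -4
G(T, t) = (-4 + t)*(5 + t)
k(P) = -20 + P² (k(P) = (-20 + P + P²) - P = -20 + P²)
k(-7)*d(10) = (-20 + (-7)²)*(-4) = (-20 + 49)*(-4) = 29*(-4) = -116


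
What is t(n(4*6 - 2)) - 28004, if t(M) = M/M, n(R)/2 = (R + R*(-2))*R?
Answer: -28003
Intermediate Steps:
n(R) = -2*R² (n(R) = 2*((R + R*(-2))*R) = 2*((R - 2*R)*R) = 2*((-R)*R) = 2*(-R²) = -2*R²)
t(M) = 1
t(n(4*6 - 2)) - 28004 = 1 - 28004 = -28003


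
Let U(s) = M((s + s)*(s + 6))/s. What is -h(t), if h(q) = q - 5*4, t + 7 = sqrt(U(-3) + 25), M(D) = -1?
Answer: 27 - 2*sqrt(57)/3 ≈ 21.967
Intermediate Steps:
U(s) = -1/s
t = -7 + 2*sqrt(57)/3 (t = -7 + sqrt(-1/(-3) + 25) = -7 + sqrt(-1*(-1/3) + 25) = -7 + sqrt(1/3 + 25) = -7 + sqrt(76/3) = -7 + 2*sqrt(57)/3 ≈ -1.9668)
h(q) = -20 + q (h(q) = q - 20 = -20 + q)
-h(t) = -(-20 + (-7 + 2*sqrt(57)/3)) = -(-27 + 2*sqrt(57)/3) = 27 - 2*sqrt(57)/3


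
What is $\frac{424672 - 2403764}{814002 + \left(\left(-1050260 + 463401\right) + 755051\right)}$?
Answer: $- \frac{989546}{491097} \approx -2.015$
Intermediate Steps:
$\frac{424672 - 2403764}{814002 + \left(\left(-1050260 + 463401\right) + 755051\right)} = - \frac{1979092}{814002 + \left(-586859 + 755051\right)} = - \frac{1979092}{814002 + 168192} = - \frac{1979092}{982194} = \left(-1979092\right) \frac{1}{982194} = - \frac{989546}{491097}$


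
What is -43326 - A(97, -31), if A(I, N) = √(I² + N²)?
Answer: -43326 - √10370 ≈ -43428.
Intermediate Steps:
-43326 - A(97, -31) = -43326 - √(97² + (-31)²) = -43326 - √(9409 + 961) = -43326 - √10370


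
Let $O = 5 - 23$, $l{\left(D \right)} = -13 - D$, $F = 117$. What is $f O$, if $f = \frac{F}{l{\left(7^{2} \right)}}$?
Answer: $\frac{1053}{31} \approx 33.968$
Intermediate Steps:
$O = -18$
$f = - \frac{117}{62}$ ($f = \frac{117}{-13 - 7^{2}} = \frac{117}{-13 - 49} = \frac{117}{-62} = 117 \left(- \frac{1}{62}\right) = - \frac{117}{62} \approx -1.8871$)
$f O = \left(- \frac{117}{62}\right) \left(-18\right) = \frac{1053}{31}$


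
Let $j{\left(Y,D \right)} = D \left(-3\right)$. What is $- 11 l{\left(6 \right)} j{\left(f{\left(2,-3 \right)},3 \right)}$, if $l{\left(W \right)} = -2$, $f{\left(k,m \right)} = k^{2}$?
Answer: $-198$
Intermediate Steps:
$j{\left(Y,D \right)} = - 3 D$
$- 11 l{\left(6 \right)} j{\left(f{\left(2,-3 \right)},3 \right)} = \left(-11\right) \left(-2\right) \left(\left(-3\right) 3\right) = 22 \left(-9\right) = -198$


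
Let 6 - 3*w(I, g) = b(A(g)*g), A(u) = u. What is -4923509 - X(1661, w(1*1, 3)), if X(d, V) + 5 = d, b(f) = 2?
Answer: -4925165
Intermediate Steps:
w(I, g) = 4/3 (w(I, g) = 2 - 1/3*2 = 2 - 2/3 = 4/3)
X(d, V) = -5 + d
-4923509 - X(1661, w(1*1, 3)) = -4923509 - (-5 + 1661) = -4923509 - 1*1656 = -4923509 - 1656 = -4925165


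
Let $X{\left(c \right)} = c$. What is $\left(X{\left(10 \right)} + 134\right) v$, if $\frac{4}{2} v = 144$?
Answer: $10368$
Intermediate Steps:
$v = 72$ ($v = \frac{1}{2} \cdot 144 = 72$)
$\left(X{\left(10 \right)} + 134\right) v = \left(10 + 134\right) 72 = 144 \cdot 72 = 10368$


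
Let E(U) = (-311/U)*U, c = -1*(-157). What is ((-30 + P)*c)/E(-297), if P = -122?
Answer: 23864/311 ≈ 76.733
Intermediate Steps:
c = 157
E(U) = -311
((-30 + P)*c)/E(-297) = ((-30 - 122)*157)/(-311) = -152*157*(-1/311) = -23864*(-1/311) = 23864/311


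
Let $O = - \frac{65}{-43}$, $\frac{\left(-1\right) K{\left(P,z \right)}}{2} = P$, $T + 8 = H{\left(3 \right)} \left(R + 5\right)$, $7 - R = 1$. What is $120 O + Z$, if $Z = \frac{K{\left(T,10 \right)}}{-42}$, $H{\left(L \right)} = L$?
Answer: $\frac{164875}{903} \approx 182.59$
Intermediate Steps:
$R = 6$ ($R = 7 - 1 = 6$)
$T = 25$ ($T = -8 + 3 \left(6 + 5\right) = -8 + 3 \cdot 11 = -8 + 33 = 25$)
$K{\left(P,z \right)} = - 2 P$
$O = \frac{65}{43}$ ($O = \left(-65\right) \left(- \frac{1}{43}\right) = \frac{65}{43} \approx 1.5116$)
$Z = \frac{25}{21}$ ($Z = \frac{\left(-2\right) 25}{-42} = \left(-50\right) \left(- \frac{1}{42}\right) = \frac{25}{21} \approx 1.1905$)
$120 O + Z = 120 \cdot \frac{65}{43} + \frac{25}{21} = \frac{7800}{43} + \frac{25}{21} = \frac{164875}{903}$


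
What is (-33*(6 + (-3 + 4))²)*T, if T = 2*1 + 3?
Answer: -8085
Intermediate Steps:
T = 5 (T = 2 + 3 = 5)
(-33*(6 + (-3 + 4))²)*T = -33*(6 + (-3 + 4))²*5 = -33*(6 + 1)²*5 = -33*7²*5 = -33*49*5 = -1617*5 = -8085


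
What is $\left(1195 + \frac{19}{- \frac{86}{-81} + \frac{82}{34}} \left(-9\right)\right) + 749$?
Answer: $\frac{9062685}{4783} \approx 1894.8$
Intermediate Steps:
$\left(1195 + \frac{19}{- \frac{86}{-81} + \frac{82}{34}} \left(-9\right)\right) + 749 = \left(1195 + \frac{19}{\left(-86\right) \left(- \frac{1}{81}\right) + 82 \cdot \frac{1}{34}} \left(-9\right)\right) + 749 = \left(1195 + \frac{19}{\frac{86}{81} + \frac{41}{17}} \left(-9\right)\right) + 749 = \left(1195 + \frac{19}{\frac{4783}{1377}} \left(-9\right)\right) + 749 = \left(1195 + 19 \cdot \frac{1377}{4783} \left(-9\right)\right) + 749 = \left(1195 + \frac{26163}{4783} \left(-9\right)\right) + 749 = \left(1195 - \frac{235467}{4783}\right) + 749 = \frac{5480218}{4783} + 749 = \frac{9062685}{4783}$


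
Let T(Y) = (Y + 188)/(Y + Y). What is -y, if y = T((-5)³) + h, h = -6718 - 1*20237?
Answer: 6738813/250 ≈ 26955.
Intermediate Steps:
T(Y) = (188 + Y)/(2*Y) (T(Y) = (188 + Y)/((2*Y)) = (188 + Y)*(1/(2*Y)) = (188 + Y)/(2*Y))
h = -26955 (h = -6718 - 20237 = -26955)
y = -6738813/250 (y = (188 + (-5)³)/(2*((-5)³)) - 26955 = (½)*(188 - 125)/(-125) - 26955 = (½)*(-1/125)*63 - 26955 = -63/250 - 26955 = -6738813/250 ≈ -26955.)
-y = -1*(-6738813/250) = 6738813/250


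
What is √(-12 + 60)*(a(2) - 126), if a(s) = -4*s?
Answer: -536*√3 ≈ -928.38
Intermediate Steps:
√(-12 + 60)*(a(2) - 126) = √(-12 + 60)*(-4*2 - 126) = √48*(-8 - 126) = (4*√3)*(-134) = -536*√3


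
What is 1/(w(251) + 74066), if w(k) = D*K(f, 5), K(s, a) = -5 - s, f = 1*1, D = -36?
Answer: 1/74282 ≈ 1.3462e-5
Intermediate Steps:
f = 1
w(k) = 216 (w(k) = -36*(-5 - 1*1) = -36*(-5 - 1) = -36*(-6) = 216)
1/(w(251) + 74066) = 1/(216 + 74066) = 1/74282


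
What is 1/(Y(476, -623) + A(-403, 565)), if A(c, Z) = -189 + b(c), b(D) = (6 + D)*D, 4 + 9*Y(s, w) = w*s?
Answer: 9/1141666 ≈ 7.8832e-6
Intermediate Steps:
Y(s, w) = -4/9 + s*w/9 (Y(s, w) = -4/9 + (w*s)/9 = -4/9 + (s*w)/9 = -4/9 + s*w/9)
b(D) = D*(6 + D)
A(c, Z) = -189 + c*(6 + c)
1/(Y(476, -623) + A(-403, 565)) = 1/((-4/9 + (1/9)*476*(-623)) + (-189 - 403*(6 - 403))) = 1/((-4/9 - 296548/9) + (-189 - 403*(-397))) = 1/(-296552/9 + (-189 + 159991)) = 1/(-296552/9 + 159802) = 1/(1141666/9) = 9/1141666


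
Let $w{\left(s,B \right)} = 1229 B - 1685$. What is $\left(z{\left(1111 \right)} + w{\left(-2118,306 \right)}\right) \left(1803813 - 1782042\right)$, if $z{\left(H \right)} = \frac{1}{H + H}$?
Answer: $\frac{18111128547789}{2222} \approx 8.1508 \cdot 10^{9}$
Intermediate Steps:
$w{\left(s,B \right)} = -1685 + 1229 B$
$z{\left(H \right)} = \frac{1}{2 H}$
$\left(z{\left(1111 \right)} + w{\left(-2118,306 \right)}\right) \left(1803813 - 1782042\right) = \left(\frac{1}{2 \cdot 1111} + \left(-1685 + 1229 \cdot 306\right)\right) \left(1803813 - 1782042\right) = \left(\frac{1}{2} \cdot \frac{1}{1111} + \left(-1685 + 376074\right)\right) 21771 = \left(\frac{1}{2222} + 374389\right) 21771 = \frac{831892359}{2222} \cdot 21771 = \frac{18111128547789}{2222}$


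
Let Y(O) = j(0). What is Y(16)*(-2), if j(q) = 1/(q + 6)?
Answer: -1/3 ≈ -0.33333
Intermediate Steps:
j(q) = 1/(6 + q)
Y(O) = 1/6 (Y(O) = 1/(6 + 0) = 1/6)
Y(16)*(-2) = (1/6)*(-2) = -1/3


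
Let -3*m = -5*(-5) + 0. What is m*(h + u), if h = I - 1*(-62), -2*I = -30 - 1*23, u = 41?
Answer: -6475/6 ≈ -1079.2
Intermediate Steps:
m = -25/3 (m = -(-5*(-5) + 0)/3 = -(25 + 0)/3 = -1/3*25 = -25/3 ≈ -8.3333)
I = 53/2 (I = -(-30 - 1*23)/2 = -(-30 - 23)/2 = -1/2*(-53) = 53/2 ≈ 26.500)
h = 177/2 (h = 53/2 - 1*(-62) = 53/2 + 62 = 177/2 ≈ 88.500)
m*(h + u) = -25*(177/2 + 41)/3 = -25/3*259/2 = -6475/6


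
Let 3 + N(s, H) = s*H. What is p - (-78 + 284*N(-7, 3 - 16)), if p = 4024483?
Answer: 3999569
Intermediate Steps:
N(s, H) = -3 + H*s (N(s, H) = -3 + s*H = -3 + H*s)
p - (-78 + 284*N(-7, 3 - 16)) = 4024483 - (-78 + 284*(-3 + (3 - 16)*(-7))) = 4024483 - (-78 + 284*(-3 - 13*(-7))) = 4024483 - (-78 + 284*(-3 + 91)) = 4024483 - (-78 + 284*88) = 4024483 - (-78 + 24992) = 4024483 - 1*24914 = 4024483 - 24914 = 3999569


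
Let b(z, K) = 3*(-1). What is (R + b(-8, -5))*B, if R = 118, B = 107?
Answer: 12305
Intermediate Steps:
b(z, K) = -3
(R + b(-8, -5))*B = (118 - 3)*107 = 115*107 = 12305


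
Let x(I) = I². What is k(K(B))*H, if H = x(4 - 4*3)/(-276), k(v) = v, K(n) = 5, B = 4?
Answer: -80/69 ≈ -1.1594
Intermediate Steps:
H = -16/69 (H = (4 - 4*3)²/(-276) = (4 - 12)²*(-1/276) = (-8)²*(-1/276) = 64*(-1/276) = -16/69 ≈ -0.23188)
k(K(B))*H = 5*(-16/69) = -80/69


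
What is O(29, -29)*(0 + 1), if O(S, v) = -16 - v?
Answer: 13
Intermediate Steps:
O(29, -29)*(0 + 1) = (-16 - 1*(-29))*(0 + 1) = (-16 + 29)*1 = 13*1 = 13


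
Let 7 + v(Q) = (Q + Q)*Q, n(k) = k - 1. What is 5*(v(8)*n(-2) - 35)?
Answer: -1990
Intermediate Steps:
n(k) = -1 + k
v(Q) = -7 + 2*Q**2 (v(Q) = -7 + (Q + Q)*Q = -7 + (2*Q)*Q = -7 + 2*Q**2)
5*(v(8)*n(-2) - 35) = 5*((-7 + 2*8**2)*(-1 - 2) - 35) = 5*((-7 + 2*64)*(-3) - 35) = 5*((-7 + 128)*(-3) - 35) = 5*(121*(-3) - 35) = 5*(-363 - 35) = 5*(-398) = -1990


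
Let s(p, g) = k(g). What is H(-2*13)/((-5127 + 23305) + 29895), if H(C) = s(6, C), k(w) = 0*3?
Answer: 0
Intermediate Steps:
k(w) = 0
s(p, g) = 0
H(C) = 0
H(-2*13)/((-5127 + 23305) + 29895) = 0/((-5127 + 23305) + 29895) = 0/(18178 + 29895) = 0/48073 = 0*(1/48073) = 0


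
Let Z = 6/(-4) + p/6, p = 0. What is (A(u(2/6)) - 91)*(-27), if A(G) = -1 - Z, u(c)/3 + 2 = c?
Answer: 4887/2 ≈ 2443.5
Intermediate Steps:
u(c) = -6 + 3*c
Z = -3/2 (Z = 6/(-4) + 0/6 = 6*(-1/4) + 0*(1/6) = -3/2 + 0 = -3/2 ≈ -1.5000)
A(G) = 1/2 (A(G) = -1 - 1*(-3/2) = -1 + 3/2 = 1/2)
(A(u(2/6)) - 91)*(-27) = (1/2 - 91)*(-27) = -181/2*(-27) = 4887/2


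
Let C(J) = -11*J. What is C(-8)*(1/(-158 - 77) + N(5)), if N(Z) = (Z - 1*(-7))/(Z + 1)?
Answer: 41272/235 ≈ 175.63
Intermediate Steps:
N(Z) = (7 + Z)/(1 + Z) (N(Z) = (Z + 7)/(1 + Z) = (7 + Z)/(1 + Z))
C(-8)*(1/(-158 - 77) + N(5)) = (-11*(-8))*(1/(-158 - 77) + (7 + 5)/(1 + 5)) = 88*(1/(-235) + 12/6) = 88*(-1/235 + (1/6)*12) = 88*(-1/235 + 2) = 88*(469/235) = 41272/235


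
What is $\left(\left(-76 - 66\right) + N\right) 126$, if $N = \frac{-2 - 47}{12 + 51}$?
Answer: $-17990$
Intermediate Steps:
$N = - \frac{7}{9}$ ($N = \frac{-2 - 47}{63} = \left(-2 - 47\right) \frac{1}{63} = \left(-49\right) \frac{1}{63} = - \frac{7}{9} \approx -0.77778$)
$\left(\left(-76 - 66\right) + N\right) 126 = \left(\left(-76 - 66\right) - \frac{7}{9}\right) 126 = \left(-142 - \frac{7}{9}\right) 126 = \left(- \frac{1285}{9}\right) 126 = -17990$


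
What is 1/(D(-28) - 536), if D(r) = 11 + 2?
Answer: -1/523 ≈ -0.0019120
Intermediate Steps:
D(r) = 13
1/(D(-28) - 536) = 1/(13 - 536) = 1/(-523) = -1/523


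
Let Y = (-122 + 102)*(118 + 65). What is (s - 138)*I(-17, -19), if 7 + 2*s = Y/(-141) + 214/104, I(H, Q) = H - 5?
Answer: 6855013/2444 ≈ 2804.8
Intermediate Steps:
Y = -3660 (Y = -20*183 = -3660)
I(H, Q) = -5 + H
s = 51361/4888 (s = -7/2 + (-3660/(-141) + 214/104)/2 = -7/2 + (-3660*(-1/141) + 214*(1/104))/2 = -7/2 + (1220/47 + 107/52)/2 = -7/2 + (½)*(68469/2444) = -7/2 + 68469/4888 = 51361/4888 ≈ 10.508)
(s - 138)*I(-17, -19) = (51361/4888 - 138)*(-5 - 17) = -623183/4888*(-22) = 6855013/2444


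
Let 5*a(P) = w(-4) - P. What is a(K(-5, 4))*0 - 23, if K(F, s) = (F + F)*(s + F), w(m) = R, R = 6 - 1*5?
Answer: -23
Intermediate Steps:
R = 1 (R = 6 - 5 = 1)
w(m) = 1
K(F, s) = 2*F*(F + s) (K(F, s) = (2*F)*(F + s) = 2*F*(F + s))
a(P) = ⅕ - P/5 (a(P) = (1 - P)/5 = ⅕ - P/5)
a(K(-5, 4))*0 - 23 = (⅕ - 2*(-5)*(-5 + 4)/5)*0 - 23 = (⅕ - 2*(-5)*(-1)/5)*0 - 23 = (⅕ - ⅕*10)*0 - 23 = (⅕ - 2)*0 - 23 = -9/5*0 - 23 = 0 - 23 = -23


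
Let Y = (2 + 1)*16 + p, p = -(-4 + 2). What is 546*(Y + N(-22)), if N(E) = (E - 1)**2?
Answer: 316134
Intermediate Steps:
N(E) = (-1 + E)**2
p = 2 (p = -1*(-2) = 2)
Y = 50 (Y = (2 + 1)*16 + 2 = 3*16 + 2 = 48 + 2 = 50)
546*(Y + N(-22)) = 546*(50 + (-1 - 22)**2) = 546*(50 + (-23)**2) = 546*(50 + 529) = 546*579 = 316134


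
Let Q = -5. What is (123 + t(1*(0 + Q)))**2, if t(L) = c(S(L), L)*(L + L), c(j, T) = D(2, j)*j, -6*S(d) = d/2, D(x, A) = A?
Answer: 76230361/5184 ≈ 14705.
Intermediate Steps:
S(d) = -d/12 (S(d) = -d/(6*2) = -d/12)
c(j, T) = j**2 (c(j, T) = j*j = j**2)
t(L) = L**3/72 (t(L) = (-L/12)**2*(L + L) = (L**2/144)*(2*L) = L**3/72)
(123 + t(1*(0 + Q)))**2 = (123 + (1*(0 - 5))**3/72)**2 = (123 + (1*(-5))**3/72)**2 = (123 + (1/72)*(-5)**3)**2 = (123 + (1/72)*(-125))**2 = (123 - 125/72)**2 = (8731/72)**2 = 76230361/5184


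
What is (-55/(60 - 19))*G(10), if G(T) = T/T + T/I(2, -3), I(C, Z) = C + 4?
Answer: -440/123 ≈ -3.5772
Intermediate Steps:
I(C, Z) = 4 + C
G(T) = 1 + T/6 (G(T) = T/T + T/(4 + 2) = 1 + T/6)
(-55/(60 - 19))*G(10) = (-55/(60 - 19))*(1 + (⅙)*10) = (-55/41)*(1 + 5/3) = ((1/41)*(-55))*(8/3) = -55/41*8/3 = -440/123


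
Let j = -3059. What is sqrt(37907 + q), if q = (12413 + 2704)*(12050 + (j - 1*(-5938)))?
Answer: 20*sqrt(564299) ≈ 15024.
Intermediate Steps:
q = 225681693 (q = (12413 + 2704)*(12050 + (-3059 - 1*(-5938))) = 15117*(12050 + (-3059 + 5938)) = 15117*(12050 + 2879) = 15117*14929 = 225681693)
sqrt(37907 + q) = sqrt(37907 + 225681693) = sqrt(225719600) = 20*sqrt(564299)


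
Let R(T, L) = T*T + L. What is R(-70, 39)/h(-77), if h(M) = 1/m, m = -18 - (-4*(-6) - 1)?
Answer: -202499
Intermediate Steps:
R(T, L) = L + T**2 (R(T, L) = T**2 + L = L + T**2)
m = -41 (m = -18 - (24 - 1) = -18 - 1*23 = -18 - 23 = -41)
h(M) = -1/41 (h(M) = 1/(-41) = -1/41)
R(-70, 39)/h(-77) = (39 + (-70)**2)/(-1/41) = (39 + 4900)*(-41) = 4939*(-41) = -202499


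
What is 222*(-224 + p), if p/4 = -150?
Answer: -182928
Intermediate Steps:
p = -600 (p = 4*(-150) = -600)
222*(-224 + p) = 222*(-224 - 600) = 222*(-824) = -182928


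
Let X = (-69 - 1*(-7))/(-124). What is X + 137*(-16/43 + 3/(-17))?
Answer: -109143/1462 ≈ -74.653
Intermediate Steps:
X = ½ (X = (-69 + 7)*(-1/124) = -62*(-1/124) = ½ ≈ 0.50000)
X + 137*(-16/43 + 3/(-17)) = ½ + 137*(-16/43 + 3/(-17)) = ½ + 137*(-16*1/43 + 3*(-1/17)) = ½ + 137*(-16/43 - 3/17) = ½ + 137*(-401/731) = ½ - 54937/731 = -109143/1462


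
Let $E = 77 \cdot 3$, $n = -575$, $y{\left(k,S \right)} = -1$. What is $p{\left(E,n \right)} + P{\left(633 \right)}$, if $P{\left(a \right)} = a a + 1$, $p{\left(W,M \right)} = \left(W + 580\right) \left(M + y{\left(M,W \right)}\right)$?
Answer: $-66446$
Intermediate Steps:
$E = 231$
$p{\left(W,M \right)} = \left(-1 + M\right) \left(580 + W\right)$ ($p{\left(W,M \right)} = \left(W + 580\right) \left(M - 1\right) = \left(580 + W\right) \left(-1 + M\right) = \left(-1 + M\right) \left(580 + W\right)$)
$P{\left(a \right)} = 1 + a^{2}$ ($P{\left(a \right)} = a^{2} + 1 = 1 + a^{2}$)
$p{\left(E,n \right)} + P{\left(633 \right)} = \left(-580 - 231 + 580 \left(-575\right) - 132825\right) + \left(1 + 633^{2}\right) = \left(-580 - 231 - 333500 - 132825\right) + \left(1 + 400689\right) = -467136 + 400690 = -66446$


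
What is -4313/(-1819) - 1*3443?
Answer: -6258504/1819 ≈ -3440.6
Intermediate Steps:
-4313/(-1819) - 1*3443 = -4313*(-1/1819) - 3443 = 4313/1819 - 3443 = -6258504/1819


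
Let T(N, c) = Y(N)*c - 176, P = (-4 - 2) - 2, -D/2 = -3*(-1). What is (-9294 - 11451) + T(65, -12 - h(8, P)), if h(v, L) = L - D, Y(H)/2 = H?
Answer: -22221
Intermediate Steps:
Y(H) = 2*H
D = -6 (D = -(-6)*(-1) = -2*3 = -6)
P = -8 (P = -6 - 2 = -8)
h(v, L) = 6 + L (h(v, L) = L - 1*(-6) = L + 6 = 6 + L)
T(N, c) = -176 + 2*N*c (T(N, c) = (2*N)*c - 176 = 2*N*c - 176 = -176 + 2*N*c)
(-9294 - 11451) + T(65, -12 - h(8, P)) = (-9294 - 11451) + (-176 + 2*65*(-12 - (6 - 8))) = -20745 + (-176 + 2*65*(-12 - 1*(-2))) = -20745 + (-176 + 2*65*(-12 + 2)) = -20745 + (-176 + 2*65*(-10)) = -20745 + (-176 - 1300) = -20745 - 1476 = -22221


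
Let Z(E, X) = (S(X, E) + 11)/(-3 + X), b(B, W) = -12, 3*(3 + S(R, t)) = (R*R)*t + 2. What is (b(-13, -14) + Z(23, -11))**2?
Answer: 10975969/1764 ≈ 6222.2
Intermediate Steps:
S(R, t) = -7/3 + t*R**2/3 (S(R, t) = -3 + ((R*R)*t + 2)/3 = -3 + (R**2*t + 2)/3 = -3 + (t*R**2 + 2)/3 = -3 + (2 + t*R**2)/3 = -3 + (2/3 + t*R**2/3) = -7/3 + t*R**2/3)
Z(E, X) = (26/3 + E*X**2/3)/(-3 + X) (Z(E, X) = ((-7/3 + E*X**2/3) + 11)/(-3 + X) = (26/3 + E*X**2/3)/(-3 + X))
(b(-13, -14) + Z(23, -11))**2 = (-12 + (26 + 23*(-11)**2)/(3*(-3 - 11)))**2 = (-12 + (1/3)*(26 + 23*121)/(-14))**2 = (-12 + (1/3)*(-1/14)*(26 + 2783))**2 = (-12 + (1/3)*(-1/14)*2809)**2 = (-12 - 2809/42)**2 = (-3313/42)**2 = 10975969/1764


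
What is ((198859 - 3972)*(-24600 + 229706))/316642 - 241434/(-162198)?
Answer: 180098190870194/1426630531 ≈ 1.2624e+5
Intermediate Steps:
((198859 - 3972)*(-24600 + 229706))/316642 - 241434/(-162198) = (194887*205106)*(1/316642) - 241434*(-1/162198) = 39972493022*(1/316642) + 13413/9011 = 19986246511/158321 + 13413/9011 = 180098190870194/1426630531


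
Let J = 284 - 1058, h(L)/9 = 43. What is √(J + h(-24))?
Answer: 3*I*√43 ≈ 19.672*I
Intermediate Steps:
h(L) = 387 (h(L) = 9*43 = 387)
J = -774
√(J + h(-24)) = √(-774 + 387) = √(-387) = 3*I*√43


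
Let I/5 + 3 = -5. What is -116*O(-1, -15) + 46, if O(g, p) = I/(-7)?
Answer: -4318/7 ≈ -616.86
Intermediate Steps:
I = -40 (I = -15 + 5*(-5) = -15 - 25 = -40)
O(g, p) = 40/7 (O(g, p) = -40/(-7) = -40*(-⅐) = 40/7)
-116*O(-1, -15) + 46 = -116*40/7 + 46 = -4640/7 + 46 = -4318/7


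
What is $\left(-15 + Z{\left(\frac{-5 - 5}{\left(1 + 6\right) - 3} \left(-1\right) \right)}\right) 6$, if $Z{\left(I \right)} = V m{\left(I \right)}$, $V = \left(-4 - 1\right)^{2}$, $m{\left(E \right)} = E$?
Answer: $285$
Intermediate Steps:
$V = 25$ ($V = \left(-5\right)^{2} = 25$)
$Z{\left(I \right)} = 25 I$
$\left(-15 + Z{\left(\frac{-5 - 5}{\left(1 + 6\right) - 3} \left(-1\right) \right)}\right) 6 = \left(-15 + 25 \frac{-5 - 5}{\left(1 + 6\right) - 3} \left(-1\right)\right) 6 = \left(-15 + 25 - \frac{10}{7 - 3} \left(-1\right)\right) 6 = \left(-15 + 25 - \frac{10}{4} \left(-1\right)\right) 6 = \left(-15 + 25 \left(-10\right) \frac{1}{4} \left(-1\right)\right) 6 = \left(-15 + 25 \left(\left(- \frac{5}{2}\right) \left(-1\right)\right)\right) 6 = \left(-15 + 25 \cdot \frac{5}{2}\right) 6 = \left(-15 + \frac{125}{2}\right) 6 = \frac{95}{2} \cdot 6 = 285$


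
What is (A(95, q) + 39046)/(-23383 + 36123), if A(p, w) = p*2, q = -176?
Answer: 9809/3185 ≈ 3.0798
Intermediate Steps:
A(p, w) = 2*p
(A(95, q) + 39046)/(-23383 + 36123) = (2*95 + 39046)/(-23383 + 36123) = (190 + 39046)/12740 = 39236*(1/12740) = 9809/3185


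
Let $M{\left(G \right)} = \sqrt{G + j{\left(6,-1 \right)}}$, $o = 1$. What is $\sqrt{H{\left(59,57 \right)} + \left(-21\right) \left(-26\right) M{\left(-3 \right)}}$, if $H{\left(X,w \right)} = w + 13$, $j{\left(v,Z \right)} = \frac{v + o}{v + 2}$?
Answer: $\frac{\sqrt{280 + 546 i \sqrt{34}}}{2} \approx 20.845 + 19.092 i$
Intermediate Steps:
$j{\left(v,Z \right)} = \frac{1 + v}{2 + v}$ ($j{\left(v,Z \right)} = \frac{v + 1}{v + 2} = \frac{1 + v}{2 + v}$)
$H{\left(X,w \right)} = 13 + w$
$M{\left(G \right)} = \sqrt{\frac{7}{8} + G}$ ($M{\left(G \right)} = \sqrt{G + \frac{1 + 6}{2 + 6}} = \sqrt{G + \frac{1}{8} \cdot 7} = \sqrt{G + \frac{7}{8}} = \sqrt{\frac{7}{8} + G}$)
$\sqrt{H{\left(59,57 \right)} + \left(-21\right) \left(-26\right) M{\left(-3 \right)}} = \sqrt{\left(13 + 57\right) + \left(-21\right) \left(-26\right) \frac{\sqrt{14 + 16 \left(-3\right)}}{4}} = \sqrt{70 + 546 \frac{\sqrt{14 - 48}}{4}} = \sqrt{70 + 546 \frac{\sqrt{-34}}{4}} = \sqrt{70 + 546 \frac{i \sqrt{34}}{4}} = \sqrt{70 + \frac{273 i \sqrt{34}}{2}}$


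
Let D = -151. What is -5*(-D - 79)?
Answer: -360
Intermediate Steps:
-5*(-D - 79) = -5*(-1*(-151) - 79) = -5*(151 - 79) = -5*72 = -360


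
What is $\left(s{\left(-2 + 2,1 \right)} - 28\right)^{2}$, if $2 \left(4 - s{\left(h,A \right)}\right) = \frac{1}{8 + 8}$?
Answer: $\frac{591361}{1024} \approx 577.5$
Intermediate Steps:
$s{\left(h,A \right)} = \frac{127}{32}$ ($s{\left(h,A \right)} = 4 - \frac{1}{2 \left(8 + 8\right)} = 4 - \frac{1}{2 \cdot 16} = 4 - \frac{1}{32} = \frac{127}{32}$)
$\left(s{\left(-2 + 2,1 \right)} - 28\right)^{2} = \left(\frac{127}{32} - 28\right)^{2} = \left(- \frac{769}{32}\right)^{2} = \frac{591361}{1024}$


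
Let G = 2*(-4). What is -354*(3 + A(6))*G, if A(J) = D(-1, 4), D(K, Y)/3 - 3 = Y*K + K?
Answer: -8496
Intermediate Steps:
D(K, Y) = 9 + 3*K + 3*K*Y (D(K, Y) = 9 + 3*(Y*K + K) = 9 + 3*(K*Y + K) = 9 + 3*(K + K*Y) = 9 + (3*K + 3*K*Y) = 9 + 3*K + 3*K*Y)
A(J) = -6 (A(J) = 9 + 3*(-1) + 3*(-1)*4 = 9 - 3 - 12 = -6)
G = -8
-354*(3 + A(6))*G = -354*(3 - 6)*(-8) = -(-1062)*(-8) = -354*24 = -8496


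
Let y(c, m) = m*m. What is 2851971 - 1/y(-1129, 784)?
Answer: 1752981086975/614656 ≈ 2.8520e+6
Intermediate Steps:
y(c, m) = m²
2851971 - 1/y(-1129, 784) = 2851971 - 1/(784²) = 2851971 - 1/614656 = 1752981086975/614656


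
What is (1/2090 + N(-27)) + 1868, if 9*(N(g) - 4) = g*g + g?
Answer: 4075501/2090 ≈ 1950.0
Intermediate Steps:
N(g) = 4 + g/9 + g²/9 (N(g) = 4 + (g*g + g)/9 = 4 + (g² + g)/9 = 4 + (g + g²)/9 = 4 + (g/9 + g²/9) = 4 + g/9 + g²/9)
(1/2090 + N(-27)) + 1868 = (1/2090 + (4 + (⅑)*(-27) + (⅑)*(-27)²)) + 1868 = (1/2090 + (4 - 3 + (⅑)*729)) + 1868 = (1/2090 + (4 - 3 + 81)) + 1868 = (1/2090 + 82) + 1868 = 171381/2090 + 1868 = 4075501/2090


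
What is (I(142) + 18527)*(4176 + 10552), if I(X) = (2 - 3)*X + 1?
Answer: 270789008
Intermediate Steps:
I(X) = 1 - X (I(X) = -X + 1 = 1 - X)
(I(142) + 18527)*(4176 + 10552) = ((1 - 1*142) + 18527)*(4176 + 10552) = ((1 - 142) + 18527)*14728 = (-141 + 18527)*14728 = 18386*14728 = 270789008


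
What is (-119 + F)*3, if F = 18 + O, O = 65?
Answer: -108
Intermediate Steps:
F = 83 (F = 18 + 65 = 83)
(-119 + F)*3 = (-119 + 83)*3 = -36*3 = -108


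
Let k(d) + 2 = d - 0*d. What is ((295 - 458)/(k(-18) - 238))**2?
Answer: 26569/66564 ≈ 0.39915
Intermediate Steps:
k(d) = -2 + d (k(d) = -2 + (d - 0*d) = -2 + (d - 1*0) = -2 + (d + 0) = -2 + d)
((295 - 458)/(k(-18) - 238))**2 = ((295 - 458)/((-2 - 18) - 238))**2 = (-163/(-20 - 238))**2 = (-163/(-258))**2 = (-163*(-1/258))**2 = (163/258)**2 = 26569/66564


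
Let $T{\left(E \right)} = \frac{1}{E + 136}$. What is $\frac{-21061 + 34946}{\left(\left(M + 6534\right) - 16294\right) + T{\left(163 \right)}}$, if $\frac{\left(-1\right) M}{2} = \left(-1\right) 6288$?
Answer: $\frac{830323}{168397} \approx 4.9307$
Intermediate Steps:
$M = 12576$ ($M = - 2 \left(\left(-1\right) 6288\right) = \left(-2\right) \left(-6288\right) = 12576$)
$T{\left(E \right)} = \frac{1}{136 + E}$
$\frac{-21061 + 34946}{\left(\left(M + 6534\right) - 16294\right) + T{\left(163 \right)}} = \frac{-21061 + 34946}{\left(\left(12576 + 6534\right) - 16294\right) + \frac{1}{136 + 163}} = \frac{13885}{\left(19110 - 16294\right) + \frac{1}{299}} = \frac{13885}{2816 + \frac{1}{299}} = \frac{13885}{\frac{841985}{299}} = 13885 \cdot \frac{299}{841985} = \frac{830323}{168397}$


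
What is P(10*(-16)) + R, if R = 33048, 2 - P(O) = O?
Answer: 33210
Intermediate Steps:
P(O) = 2 - O
P(10*(-16)) + R = (2 - 10*(-16)) + 33048 = (2 - 1*(-160)) + 33048 = (2 + 160) + 33048 = 162 + 33048 = 33210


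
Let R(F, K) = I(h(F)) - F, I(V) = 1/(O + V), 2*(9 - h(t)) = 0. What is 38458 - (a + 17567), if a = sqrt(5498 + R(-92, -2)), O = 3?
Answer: 20891 - 259*sqrt(3)/6 ≈ 20816.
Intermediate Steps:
h(t) = 9 (h(t) = 9 - 1/2*0 = 9 + 0 = 9)
I(V) = 1/(3 + V)
R(F, K) = 1/12 - F (R(F, K) = 1/(3 + 9) - F = 1/12 - F)
a = 259*sqrt(3)/6 (a = sqrt(5498 + (1/12 - 1*(-92))) = sqrt(5498 + (1/12 + 92)) = sqrt(5498 + 1105/12) = sqrt(67081/12) = 259*sqrt(3)/6 ≈ 74.767)
38458 - (a + 17567) = 38458 - (259*sqrt(3)/6 + 17567) = 38458 - (17567 + 259*sqrt(3)/6) = 38458 + (-17567 - 259*sqrt(3)/6) = 20891 - 259*sqrt(3)/6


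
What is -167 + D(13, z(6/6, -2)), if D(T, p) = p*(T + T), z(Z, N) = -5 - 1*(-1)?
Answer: -271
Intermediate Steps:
z(Z, N) = -4 (z(Z, N) = -5 + 1 = -4)
D(T, p) = 2*T*p (D(T, p) = p*(2*T) = 2*T*p)
-167 + D(13, z(6/6, -2)) = -167 + 2*13*(-4) = -167 - 104 = -271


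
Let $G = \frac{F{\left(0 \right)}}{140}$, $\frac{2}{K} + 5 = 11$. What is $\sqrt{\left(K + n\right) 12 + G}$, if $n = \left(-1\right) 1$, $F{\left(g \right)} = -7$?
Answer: $\frac{i \sqrt{805}}{10} \approx 2.8373 i$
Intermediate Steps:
$K = \frac{1}{3}$ ($K = \frac{2}{-5 + 11} = \frac{2}{6} = 2 \cdot \frac{1}{6} = \frac{1}{3} \approx 0.33333$)
$n = -1$
$G = - \frac{1}{20}$ ($G = - \frac{7}{140} = \left(-7\right) \frac{1}{140} = - \frac{1}{20} \approx -0.05$)
$\sqrt{\left(K + n\right) 12 + G} = \sqrt{\left(\frac{1}{3} - 1\right) 12 - \frac{1}{20}} = \sqrt{\left(- \frac{2}{3}\right) 12 - \frac{1}{20}} = \sqrt{-8 - \frac{1}{20}} = \sqrt{- \frac{161}{20}} = \frac{i \sqrt{805}}{10}$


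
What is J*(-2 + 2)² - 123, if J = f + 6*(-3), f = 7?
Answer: -123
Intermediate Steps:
J = -11 (J = 7 + 6*(-3) = 7 - 18 = -11)
J*(-2 + 2)² - 123 = -11*(-2 + 2)² - 123 = -11*0² - 123 = -11*0 - 123 = 0 - 123 = -123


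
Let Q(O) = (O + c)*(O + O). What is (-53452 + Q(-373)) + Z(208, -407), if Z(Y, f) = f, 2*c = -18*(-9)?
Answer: 163973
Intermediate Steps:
c = 81 (c = (-18*(-9))/2 = (½)*162 = 81)
Q(O) = 2*O*(81 + O) (Q(O) = (O + 81)*(O + O) = (81 + O)*(2*O) = 2*O*(81 + O))
(-53452 + Q(-373)) + Z(208, -407) = (-53452 + 2*(-373)*(81 - 373)) - 407 = (-53452 + 2*(-373)*(-292)) - 407 = (-53452 + 217832) - 407 = 164380 - 407 = 163973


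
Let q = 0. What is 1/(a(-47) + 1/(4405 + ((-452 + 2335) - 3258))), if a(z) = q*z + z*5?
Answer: -3030/712049 ≈ -0.0042553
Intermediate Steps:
a(z) = 5*z (a(z) = 0*z + z*5 = 0 + 5*z = 5*z)
1/(a(-47) + 1/(4405 + ((-452 + 2335) - 3258))) = 1/(5*(-47) + 1/(4405 + ((-452 + 2335) - 3258))) = 1/(-235 + 1/(4405 + (1883 - 3258))) = 1/(-235 + 1/(4405 - 1375)) = 1/(-235 + 1/3030) = 1/(-712049/3030) = -3030/712049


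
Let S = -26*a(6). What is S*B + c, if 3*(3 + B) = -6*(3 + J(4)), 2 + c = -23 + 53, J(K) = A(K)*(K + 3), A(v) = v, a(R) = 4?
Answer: 6788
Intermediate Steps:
J(K) = K*(3 + K) (J(K) = K*(K + 3) = K*(3 + K))
S = -104 (S = -26*4 = -104)
c = 28 (c = -2 + (-23 + 53) = -2 + 30 = 28)
B = -65 (B = -3 + (-6*(3 + 4*(3 + 4)))/3 = -3 + (-6*(3 + 4*7))/3 = -3 + (-6*(3 + 28))/3 = -3 + (-6*31)/3 = -3 + (⅓)*(-186) = -3 - 62 = -65)
S*B + c = -104*(-65) + 28 = 6760 + 28 = 6788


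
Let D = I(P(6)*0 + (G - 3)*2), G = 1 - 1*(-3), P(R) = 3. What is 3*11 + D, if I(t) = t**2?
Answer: 37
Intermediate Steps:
G = 4 (G = 1 + 3 = 4)
D = 4 (D = (3*0 + (4 - 3)*2)**2 = (0 + 1*2)**2 = (0 + 2)**2 = 2**2 = 4)
3*11 + D = 3*11 + 4 = 33 + 4 = 37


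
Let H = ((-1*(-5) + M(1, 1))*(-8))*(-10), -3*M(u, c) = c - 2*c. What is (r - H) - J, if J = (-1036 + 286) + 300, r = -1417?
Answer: -4181/3 ≈ -1393.7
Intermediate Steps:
M(u, c) = c/3 (M(u, c) = -(c - 2*c)/3 = -(-1)*c/3 = c/3)
H = 1280/3 (H = ((-1*(-5) + (⅓)*1)*(-8))*(-10) = ((5 + ⅓)*(-8))*(-10) = ((16/3)*(-8))*(-10) = -128/3*(-10) = 1280/3 ≈ 426.67)
J = -450 (J = -750 + 300 = -450)
(r - H) - J = (-1417 - 1*1280/3) - 1*(-450) = (-1417 - 1280/3) + 450 = -5531/3 + 450 = -4181/3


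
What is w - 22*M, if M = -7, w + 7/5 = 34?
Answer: 933/5 ≈ 186.60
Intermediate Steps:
w = 163/5 (w = -7/5 + 34 = 163/5 ≈ 32.600)
w - 22*M = 163/5 - 22*(-7) = 163/5 + 154 = 933/5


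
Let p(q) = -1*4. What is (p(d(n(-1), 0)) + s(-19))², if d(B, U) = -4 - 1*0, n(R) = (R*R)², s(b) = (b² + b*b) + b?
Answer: 488601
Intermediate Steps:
s(b) = b + 2*b² (s(b) = (b² + b²) + b = 2*b² + b = b + 2*b²)
n(R) = R⁴ (n(R) = (R²)² = R⁴)
d(B, U) = -4 (d(B, U) = -4 + 0 = -4)
p(q) = -4
(p(d(n(-1), 0)) + s(-19))² = (-4 - 19*(1 + 2*(-19)))² = (-4 - 19*(1 - 38))² = (-4 - 19*(-37))² = (-4 + 703)² = 699² = 488601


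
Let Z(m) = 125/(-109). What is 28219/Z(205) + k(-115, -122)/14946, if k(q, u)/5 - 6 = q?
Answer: -45972036091/1868250 ≈ -24607.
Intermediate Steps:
Z(m) = -125/109 (Z(m) = 125*(-1/109) = -125/109)
k(q, u) = 30 + 5*q
28219/Z(205) + k(-115, -122)/14946 = 28219/(-125/109) + (30 + 5*(-115))/14946 = 28219*(-109/125) + (30 - 575)*(1/14946) = -3075871/125 - 545*1/14946 = -3075871/125 - 545/14946 = -45972036091/1868250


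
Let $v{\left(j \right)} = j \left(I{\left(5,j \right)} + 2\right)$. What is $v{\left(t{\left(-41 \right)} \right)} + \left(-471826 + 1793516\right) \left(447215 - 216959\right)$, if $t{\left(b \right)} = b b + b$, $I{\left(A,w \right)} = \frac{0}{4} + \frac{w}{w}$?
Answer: $304327057560$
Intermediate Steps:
$I{\left(A,w \right)} = 1$ ($I{\left(A,w \right)} = 0 \cdot \frac{1}{4} + 1 = 0 + 1 = 1$)
$t{\left(b \right)} = b + b^{2}$ ($t{\left(b \right)} = b^{2} + b = b + b^{2}$)
$v{\left(j \right)} = 3 j$ ($v{\left(j \right)} = j \left(1 + 2\right) = j 3 = 3 j$)
$v{\left(t{\left(-41 \right)} \right)} + \left(-471826 + 1793516\right) \left(447215 - 216959\right) = 3 \left(- 41 \left(1 - 41\right)\right) + \left(-471826 + 1793516\right) \left(447215 - 216959\right) = 3 \left(\left(-41\right) \left(-40\right)\right) + 1321690 \cdot 230256 = 3 \cdot 1640 + 304327052640 = 4920 + 304327052640 = 304327057560$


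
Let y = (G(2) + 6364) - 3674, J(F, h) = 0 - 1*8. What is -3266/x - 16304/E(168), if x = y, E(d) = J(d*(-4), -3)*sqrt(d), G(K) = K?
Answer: -1633/1346 + 1019*sqrt(42)/42 ≈ 156.02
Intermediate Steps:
J(F, h) = -8 (J(F, h) = 0 - 8 = -8)
y = 2692 (y = (2 + 6364) - 3674 = 6366 - 3674 = 2692)
E(d) = -8*sqrt(d)
x = 2692
-3266/x - 16304/E(168) = -3266/2692 - 16304*(-sqrt(42)/672) = -3266*1/2692 - 16304*(-sqrt(42)/672) = -1633/1346 - 16304*(-sqrt(42)/672) = -1633/1346 - (-1019)*sqrt(42)/42 = -1633/1346 + 1019*sqrt(42)/42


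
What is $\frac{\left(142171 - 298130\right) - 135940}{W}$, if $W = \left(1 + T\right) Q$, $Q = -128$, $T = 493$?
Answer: $\frac{291899}{63232} \approx 4.6163$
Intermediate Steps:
$W = -63232$ ($W = \left(1 + 493\right) \left(-128\right) = 494 \left(-128\right) = -63232$)
$\frac{\left(142171 - 298130\right) - 135940}{W} = \frac{\left(142171 - 298130\right) - 135940}{-63232} = \left(-155959 - 135940\right) \left(- \frac{1}{63232}\right) = \left(-291899\right) \left(- \frac{1}{63232}\right) = \frac{291899}{63232}$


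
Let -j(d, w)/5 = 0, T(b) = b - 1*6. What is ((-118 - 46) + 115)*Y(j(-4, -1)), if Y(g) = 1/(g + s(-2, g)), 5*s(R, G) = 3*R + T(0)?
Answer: 245/12 ≈ 20.417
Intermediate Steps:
T(b) = -6 + b (T(b) = b - 6 = -6 + b)
j(d, w) = 0 (j(d, w) = -5*0 = 0)
s(R, G) = -6/5 + 3*R/5 (s(R, G) = (3*R + (-6 + 0))/5 = (3*R - 6)/5 = (-6 + 3*R)/5 = -6/5 + 3*R/5)
Y(g) = 1/(-12/5 + g) (Y(g) = 1/(g + (-6/5 + (3/5)*(-2))) = 1/(g + (-6/5 - 6/5)) = 1/(g - 12/5) = 1/(-12/5 + g))
((-118 - 46) + 115)*Y(j(-4, -1)) = ((-118 - 46) + 115)*(5/(-12 + 5*0)) = (-164 + 115)*(5/(-12 + 0)) = -245/(-12) = -245*(-1)/12 = -49*(-5/12) = 245/12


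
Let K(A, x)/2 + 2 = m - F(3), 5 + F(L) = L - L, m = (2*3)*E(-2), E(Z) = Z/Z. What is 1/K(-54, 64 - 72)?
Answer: 1/18 ≈ 0.055556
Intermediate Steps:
E(Z) = 1
m = 6 (m = (2*3)*1 = 6*1 = 6)
F(L) = -5 (F(L) = -5 + (L - L) = -5 + 0 = -5)
K(A, x) = 18 (K(A, x) = -4 + 2*(6 - 1*(-5)) = -4 + 2*(6 + 5) = -4 + 2*11 = -4 + 22 = 18)
1/K(-54, 64 - 72) = 1/18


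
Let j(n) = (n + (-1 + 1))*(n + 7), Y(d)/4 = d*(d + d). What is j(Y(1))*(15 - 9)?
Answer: 720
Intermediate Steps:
Y(d) = 8*d² (Y(d) = 4*(d*(d + d)) = 4*(d*(2*d)) = 4*(2*d²) = 8*d²)
j(n) = n*(7 + n) (j(n) = (n + 0)*(7 + n) = n*(7 + n))
j(Y(1))*(15 - 9) = ((8*1²)*(7 + 8*1²))*(15 - 9) = ((8*1)*(7 + 8*1))*6 = (8*(7 + 8))*6 = (8*15)*6 = 120*6 = 720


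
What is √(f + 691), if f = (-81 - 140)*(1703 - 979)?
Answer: I*√159313 ≈ 399.14*I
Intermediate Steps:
f = -160004 (f = -221*724 = -160004)
√(f + 691) = √(-160004 + 691) = √(-159313) = I*√159313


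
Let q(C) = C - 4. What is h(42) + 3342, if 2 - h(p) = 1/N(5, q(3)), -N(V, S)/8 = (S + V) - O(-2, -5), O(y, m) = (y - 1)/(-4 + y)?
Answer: 93633/28 ≈ 3344.0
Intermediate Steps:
q(C) = -4 + C
O(y, m) = (-1 + y)/(-4 + y)
N(V, S) = 4 - 8*S - 8*V (N(V, S) = -8*((S + V) - (-1 - 2)/(-4 - 2)) = -8*((S + V) - (-3)/(-6)) = -8*((S + V) - (-1)*(-3)/6) = -8*((S + V) - 1*1/2) = -8*((S + V) - 1/2) = -8*(-1/2 + S + V) = 4 - 8*S - 8*V)
h(p) = 57/28 (h(p) = 2 - 1/(4 - 8*(-4 + 3) - 8*5) = 2 - 1/(4 - 8*(-1) - 40) = 2 - 1/(4 + 8 - 40) = 2 - 1/(-28) = 2 - 1*(-1/28) = 2 + 1/28 = 57/28)
h(42) + 3342 = 57/28 + 3342 = 93633/28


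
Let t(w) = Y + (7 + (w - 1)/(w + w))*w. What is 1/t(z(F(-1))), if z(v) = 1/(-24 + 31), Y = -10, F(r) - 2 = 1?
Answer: -7/66 ≈ -0.10606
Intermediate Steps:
F(r) = 3 (F(r) = 2 + 1 = 3)
z(v) = 1/7
t(w) = -10 + w*(7 + (-1 + w)/(2*w)) (t(w) = -10 + (7 + (w - 1)/(w + w))*w = -10 + (7 + (-1 + w)/((2*w)))*w = -10 + (7 + (-1 + w)*(1/(2*w)))*w = -10 + (7 + (-1 + w)/(2*w))*w = -10 + w*(7 + (-1 + w)/(2*w)))
1/t(z(F(-1))) = 1/(-21/2 + (15/2)*(1/7)) = 1/(-21/2 + 15/14) = 1/(-66/7) = -7/66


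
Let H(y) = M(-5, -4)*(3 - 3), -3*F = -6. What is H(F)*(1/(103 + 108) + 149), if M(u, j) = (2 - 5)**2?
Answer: 0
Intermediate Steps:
F = 2 (F = -1/3*(-6) = 2)
M(u, j) = 9 (M(u, j) = (-3)**2 = 9)
H(y) = 0 (H(y) = 9*(3 - 3) = 9*0 = 0)
H(F)*(1/(103 + 108) + 149) = 0*(1/(103 + 108) + 149) = 0*(1/211 + 149) = 0*(31440/211) = 0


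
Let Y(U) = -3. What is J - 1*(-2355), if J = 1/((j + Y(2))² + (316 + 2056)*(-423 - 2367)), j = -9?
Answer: 15584768279/6617736 ≈ 2355.0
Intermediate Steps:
J = -1/6617736 (J = 1/((-9 - 3)² + (316 + 2056)*(-423 - 2367)) = 1/((-12)² + 2372*(-2790)) = 1/(144 - 6617880) = 1/(-6617736) = -1/6617736 ≈ -1.5111e-7)
J - 1*(-2355) = -1/6617736 - 1*(-2355) = -1/6617736 + 2355 = 15584768279/6617736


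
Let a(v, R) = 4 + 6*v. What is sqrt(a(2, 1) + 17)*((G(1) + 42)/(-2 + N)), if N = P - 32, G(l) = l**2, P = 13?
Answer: -43*sqrt(33)/21 ≈ -11.763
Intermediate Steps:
N = -19 (N = 13 - 32 = -19)
sqrt(a(2, 1) + 17)*((G(1) + 42)/(-2 + N)) = sqrt((4 + 6*2) + 17)*((1**2 + 42)/(-2 - 19)) = sqrt((4 + 12) + 17)*((1 + 42)/(-21)) = sqrt(16 + 17)*(43*(-1/21)) = sqrt(33)*(-43/21) = -43*sqrt(33)/21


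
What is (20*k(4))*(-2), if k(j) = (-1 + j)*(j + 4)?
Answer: -960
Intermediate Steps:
k(j) = (-1 + j)*(4 + j)
(20*k(4))*(-2) = (20*(-4 + 4**2 + 3*4))*(-2) = (20*(-4 + 16 + 12))*(-2) = (20*24)*(-2) = 480*(-2) = -960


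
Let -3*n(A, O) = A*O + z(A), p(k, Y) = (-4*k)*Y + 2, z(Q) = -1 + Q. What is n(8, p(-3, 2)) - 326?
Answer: -1193/3 ≈ -397.67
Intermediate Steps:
p(k, Y) = 2 - 4*Y*k (p(k, Y) = -4*Y*k + 2 = 2 - 4*Y*k)
n(A, O) = ⅓ - A/3 - A*O/3 (n(A, O) = -(A*O + (-1 + A))/3 = -(-1 + A + A*O)/3 = ⅓ - A/3 - A*O/3)
n(8, p(-3, 2)) - 326 = (⅓ - ⅓*8 - ⅓*8*(2 - 4*2*(-3))) - 326 = (⅓ - 8/3 - ⅓*8*(2 + 24)) - 326 = (⅓ - 8/3 - ⅓*8*26) - 326 = (⅓ - 8/3 - 208/3) - 326 = -215/3 - 326 = -1193/3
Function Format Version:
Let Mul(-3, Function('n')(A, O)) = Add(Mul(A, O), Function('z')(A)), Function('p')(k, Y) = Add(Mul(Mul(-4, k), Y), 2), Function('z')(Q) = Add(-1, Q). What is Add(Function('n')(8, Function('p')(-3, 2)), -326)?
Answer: Rational(-1193, 3) ≈ -397.67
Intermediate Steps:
Function('p')(k, Y) = Add(2, Mul(-4, Y, k)) (Function('p')(k, Y) = Add(Mul(-4, Y, k), 2) = Add(2, Mul(-4, Y, k)))
Function('n')(A, O) = Add(Rational(1, 3), Mul(Rational(-1, 3), A), Mul(Rational(-1, 3), A, O)) (Function('n')(A, O) = Mul(Rational(-1, 3), Add(Mul(A, O), Add(-1, A))) = Mul(Rational(-1, 3), Add(-1, A, Mul(A, O))) = Add(Rational(1, 3), Mul(Rational(-1, 3), A), Mul(Rational(-1, 3), A, O)))
Add(Function('n')(8, Function('p')(-3, 2)), -326) = Add(Add(Rational(1, 3), Mul(Rational(-1, 3), 8), Mul(Rational(-1, 3), 8, Add(2, Mul(-4, 2, -3)))), -326) = Add(Add(Rational(1, 3), Rational(-8, 3), Mul(Rational(-1, 3), 8, Add(2, 24))), -326) = Add(Add(Rational(1, 3), Rational(-8, 3), Mul(Rational(-1, 3), 8, 26)), -326) = Add(Add(Rational(1, 3), Rational(-8, 3), Rational(-208, 3)), -326) = Add(Rational(-215, 3), -326) = Rational(-1193, 3)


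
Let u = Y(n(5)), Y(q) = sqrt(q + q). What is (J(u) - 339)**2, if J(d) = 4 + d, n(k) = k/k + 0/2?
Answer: (335 - sqrt(2))**2 ≈ 1.1128e+5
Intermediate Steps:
n(k) = 1 (n(k) = 1 + 0*(1/2) = 1 + 0 = 1)
Y(q) = sqrt(2)*sqrt(q) (Y(q) = sqrt(2*q) = sqrt(2)*sqrt(q))
u = sqrt(2) (u = sqrt(2)*sqrt(1) = sqrt(2)*1 = sqrt(2) ≈ 1.4142)
(J(u) - 339)**2 = ((4 + sqrt(2)) - 339)**2 = (-335 + sqrt(2))**2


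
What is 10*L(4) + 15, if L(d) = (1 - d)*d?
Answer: -105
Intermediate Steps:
L(d) = d*(1 - d)
10*L(4) + 15 = 10*(4*(1 - 1*4)) + 15 = 10*(4*(1 - 4)) + 15 = 10*(4*(-3)) + 15 = 10*(-12) + 15 = -120 + 15 = -105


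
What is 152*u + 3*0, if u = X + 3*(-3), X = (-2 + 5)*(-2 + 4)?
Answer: -456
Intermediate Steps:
X = 6 (X = 3*2 = 6)
u = -3 (u = 6 + 3*(-3) = 6 - 9 = -3)
152*u + 3*0 = 152*(-3) + 3*0 = -456 + 0 = -456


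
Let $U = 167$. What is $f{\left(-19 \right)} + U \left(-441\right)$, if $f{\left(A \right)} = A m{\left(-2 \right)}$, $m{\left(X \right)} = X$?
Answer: $-73609$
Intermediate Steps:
$f{\left(A \right)} = - 2 A$ ($f{\left(A \right)} = A \left(-2\right) = - 2 A$)
$f{\left(-19 \right)} + U \left(-441\right) = \left(-2\right) \left(-19\right) + 167 \left(-441\right) = 38 - 73647 = -73609$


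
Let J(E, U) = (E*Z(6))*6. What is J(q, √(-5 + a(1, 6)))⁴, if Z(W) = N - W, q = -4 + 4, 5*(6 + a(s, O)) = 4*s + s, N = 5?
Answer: 0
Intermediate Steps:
a(s, O) = -6 + s (a(s, O) = -6 + (4*s + s)/5 = -6 + (5*s)/5 = -6 + s)
q = 0
Z(W) = 5 - W
J(E, U) = -6*E (J(E, U) = (E*(5 - 1*6))*6 = (E*(5 - 6))*6 = (E*(-1))*6 = -E*6 = -6*E)
J(q, √(-5 + a(1, 6)))⁴ = (-6*0)⁴ = 0⁴ = 0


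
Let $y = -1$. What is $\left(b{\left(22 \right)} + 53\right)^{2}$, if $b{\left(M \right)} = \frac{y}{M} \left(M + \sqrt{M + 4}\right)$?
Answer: $\frac{\left(1144 - \sqrt{26}\right)^{2}}{484} \approx 2679.9$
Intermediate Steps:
$b{\left(M \right)} = - \frac{M + \sqrt{4 + M}}{M}$ ($b{\left(M \right)} = - \frac{1}{M} \left(M + \sqrt{M + 4}\right) = - \frac{1}{M} \left(M + \sqrt{4 + M}\right) = - \frac{M + \sqrt{4 + M}}{M}$)
$\left(b{\left(22 \right)} + 53\right)^{2} = \left(\frac{\left(-1\right) 22 - \sqrt{4 + 22}}{22} + 53\right)^{2} = \left(\frac{-22 - \sqrt{26}}{22} + 53\right)^{2} = \left(\left(-1 - \frac{\sqrt{26}}{22}\right) + 53\right)^{2} = \left(52 - \frac{\sqrt{26}}{22}\right)^{2}$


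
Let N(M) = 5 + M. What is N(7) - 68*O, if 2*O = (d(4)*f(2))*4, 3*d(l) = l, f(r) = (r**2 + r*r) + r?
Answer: -5404/3 ≈ -1801.3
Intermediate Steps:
f(r) = r + 2*r**2 (f(r) = (r**2 + r**2) + r = 2*r**2 + r = r + 2*r**2)
d(l) = l/3
O = 80/3 (O = ((((1/3)*4)*(2*(1 + 2*2)))*4)/2 = ((4*(2*(1 + 4))/3)*4)/2 = ((4*(2*5)/3)*4)/2 = (((4/3)*10)*4)/2 = ((40/3)*4)/2 = (1/2)*(160/3) = 80/3 ≈ 26.667)
N(7) - 68*O = (5 + 7) - 68*80/3 = 12 - 5440/3 = -5404/3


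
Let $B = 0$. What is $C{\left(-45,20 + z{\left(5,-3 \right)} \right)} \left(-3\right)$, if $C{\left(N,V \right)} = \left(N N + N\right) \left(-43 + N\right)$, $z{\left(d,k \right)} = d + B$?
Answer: $522720$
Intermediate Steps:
$z{\left(d,k \right)} = d$ ($z{\left(d,k \right)} = d + 0 = d$)
$C{\left(N,V \right)} = \left(-43 + N\right) \left(N + N^{2}\right)$ ($C{\left(N,V \right)} = \left(N^{2} + N\right) \left(-43 + N\right) = \left(N + N^{2}\right) \left(-43 + N\right) = \left(-43 + N\right) \left(N + N^{2}\right)$)
$C{\left(-45,20 + z{\left(5,-3 \right)} \right)} \left(-3\right) = - 45 \left(-43 + \left(-45\right)^{2} - -1890\right) \left(-3\right) = - 45 \left(-43 + 2025 + 1890\right) \left(-3\right) = \left(-45\right) 3872 \left(-3\right) = \left(-174240\right) \left(-3\right) = 522720$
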